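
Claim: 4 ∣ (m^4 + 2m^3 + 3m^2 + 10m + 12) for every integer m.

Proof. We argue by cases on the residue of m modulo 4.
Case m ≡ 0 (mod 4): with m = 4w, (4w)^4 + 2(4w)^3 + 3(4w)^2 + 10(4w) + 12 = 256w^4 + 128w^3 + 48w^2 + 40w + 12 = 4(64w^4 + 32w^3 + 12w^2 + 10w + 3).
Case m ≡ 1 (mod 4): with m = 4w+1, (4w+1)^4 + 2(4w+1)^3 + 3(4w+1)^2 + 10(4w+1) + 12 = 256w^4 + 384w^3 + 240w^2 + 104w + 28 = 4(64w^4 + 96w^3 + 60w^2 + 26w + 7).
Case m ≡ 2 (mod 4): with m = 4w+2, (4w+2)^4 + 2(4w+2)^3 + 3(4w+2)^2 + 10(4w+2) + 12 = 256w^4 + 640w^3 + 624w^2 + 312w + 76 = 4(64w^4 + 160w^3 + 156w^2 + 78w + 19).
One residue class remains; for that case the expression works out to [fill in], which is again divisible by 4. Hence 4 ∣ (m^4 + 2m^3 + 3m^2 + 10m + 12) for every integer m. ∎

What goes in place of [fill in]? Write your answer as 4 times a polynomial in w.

Only m ≡ 3 (mod 4) is unaccounted for. Put m = 4w+3:
(4w+3)^4 + 2(4w+3)^3 + 3(4w+3)^2 + 10(4w+3) + 12 expands to 256w^4 + 896w^3 + 1200w^2 + 760w + 204,
and factoring out 4 leaves 4(64w^4 + 224w^3 + 300w^2 + 190w + 51).

4(64w^4 + 224w^3 + 300w^2 + 190w + 51)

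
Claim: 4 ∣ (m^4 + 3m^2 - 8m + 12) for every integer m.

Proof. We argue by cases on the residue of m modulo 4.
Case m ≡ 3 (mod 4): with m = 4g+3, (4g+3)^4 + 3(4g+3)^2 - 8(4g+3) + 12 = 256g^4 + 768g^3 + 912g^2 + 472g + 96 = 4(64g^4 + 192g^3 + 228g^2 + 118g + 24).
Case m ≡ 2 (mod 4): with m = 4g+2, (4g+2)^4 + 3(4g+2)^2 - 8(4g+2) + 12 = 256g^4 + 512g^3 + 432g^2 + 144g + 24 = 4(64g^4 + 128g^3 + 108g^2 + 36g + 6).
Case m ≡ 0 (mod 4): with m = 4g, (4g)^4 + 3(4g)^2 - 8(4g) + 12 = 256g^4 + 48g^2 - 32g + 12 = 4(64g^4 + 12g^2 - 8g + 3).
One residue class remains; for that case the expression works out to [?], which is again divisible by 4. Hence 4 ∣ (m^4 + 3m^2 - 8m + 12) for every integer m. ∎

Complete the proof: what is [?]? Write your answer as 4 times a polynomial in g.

The residues treated are {3, 2, 0}, so the missing case is m ≡ 1 (mod 4); write m = 4g+1.
Then (4g+1)^4 + 3(4g+1)^2 - 8(4g+1) + 12 = 256g^4 + 256g^3 + 144g^2 + 8g + 8 = 4(64g^4 + 64g^3 + 36g^2 + 2g + 2).

4(64g^4 + 64g^3 + 36g^2 + 2g + 2)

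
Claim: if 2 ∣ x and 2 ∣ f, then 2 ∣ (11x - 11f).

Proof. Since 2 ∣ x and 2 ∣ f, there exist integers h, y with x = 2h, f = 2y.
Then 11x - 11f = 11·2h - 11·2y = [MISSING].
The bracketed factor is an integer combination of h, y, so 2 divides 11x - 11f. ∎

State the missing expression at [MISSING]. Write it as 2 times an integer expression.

2(11h - 11y)

Each term has a factor of 2: 11·2h - 11·2y = 2·(11h - 11y).
Since 11h - 11y is an integer, 2 ∣ (11x - 11f).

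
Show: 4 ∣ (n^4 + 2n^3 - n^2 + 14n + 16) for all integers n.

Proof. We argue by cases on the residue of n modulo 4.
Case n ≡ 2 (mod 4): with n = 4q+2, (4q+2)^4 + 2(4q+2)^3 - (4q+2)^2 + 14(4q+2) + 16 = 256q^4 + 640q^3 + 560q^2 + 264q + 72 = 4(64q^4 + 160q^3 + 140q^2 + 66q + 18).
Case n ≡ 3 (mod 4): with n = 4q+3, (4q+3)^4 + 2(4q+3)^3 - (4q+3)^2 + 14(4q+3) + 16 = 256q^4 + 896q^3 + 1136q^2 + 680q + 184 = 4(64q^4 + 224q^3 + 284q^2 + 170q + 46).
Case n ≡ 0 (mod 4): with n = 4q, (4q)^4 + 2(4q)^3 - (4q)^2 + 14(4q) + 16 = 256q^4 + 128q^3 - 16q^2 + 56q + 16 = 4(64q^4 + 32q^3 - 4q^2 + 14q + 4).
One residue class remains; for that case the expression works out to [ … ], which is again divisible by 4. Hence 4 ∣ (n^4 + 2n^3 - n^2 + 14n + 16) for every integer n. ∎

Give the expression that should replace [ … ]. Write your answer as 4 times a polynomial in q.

Only n ≡ 1 (mod 4) is unaccounted for. Put n = 4q+1:
(4q+1)^4 + 2(4q+1)^3 - (4q+1)^2 + 14(4q+1) + 16 expands to 256q^4 + 384q^3 + 176q^2 + 88q + 32,
and factoring out 4 leaves 4(64q^4 + 96q^3 + 44q^2 + 22q + 8).

4(64q^4 + 96q^3 + 44q^2 + 22q + 8)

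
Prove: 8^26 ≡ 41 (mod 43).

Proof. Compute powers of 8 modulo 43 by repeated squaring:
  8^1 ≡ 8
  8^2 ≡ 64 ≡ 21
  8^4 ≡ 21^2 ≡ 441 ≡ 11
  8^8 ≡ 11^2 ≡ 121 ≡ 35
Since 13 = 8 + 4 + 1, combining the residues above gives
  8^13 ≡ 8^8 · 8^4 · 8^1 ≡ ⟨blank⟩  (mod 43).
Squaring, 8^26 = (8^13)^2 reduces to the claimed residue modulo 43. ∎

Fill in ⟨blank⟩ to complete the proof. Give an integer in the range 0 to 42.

8^8 · 8^4 · 8^1 ≡ 35 · 11 · 8 = 3080.
3080 mod 43 = 27, so 8^13 ≡ 27 (mod 43).

27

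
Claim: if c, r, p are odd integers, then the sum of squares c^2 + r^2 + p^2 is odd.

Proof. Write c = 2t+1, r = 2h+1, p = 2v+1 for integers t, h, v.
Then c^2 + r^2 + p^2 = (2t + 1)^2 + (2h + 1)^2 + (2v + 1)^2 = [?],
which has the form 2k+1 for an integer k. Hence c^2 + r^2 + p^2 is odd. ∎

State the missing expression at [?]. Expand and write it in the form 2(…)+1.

(2t + 1)^2 + (2h + 1)^2 + (2v + 1)^2 = 4h^2 + 4h + 4t^2 + 4t + 4v^2 + 4v + 3
= 2(2h^2 + 2h + 2t^2 + 2t + 2v^2 + 2v + 1) + 1.
Since 2h^2 + 2h + 2t^2 + 2t + 2v^2 + 2v + 1 is an integer, the sum of squares is of the form 2k+1 for an integer k.

2(2h^2 + 2h + 2t^2 + 2t + 2v^2 + 2v + 1) + 1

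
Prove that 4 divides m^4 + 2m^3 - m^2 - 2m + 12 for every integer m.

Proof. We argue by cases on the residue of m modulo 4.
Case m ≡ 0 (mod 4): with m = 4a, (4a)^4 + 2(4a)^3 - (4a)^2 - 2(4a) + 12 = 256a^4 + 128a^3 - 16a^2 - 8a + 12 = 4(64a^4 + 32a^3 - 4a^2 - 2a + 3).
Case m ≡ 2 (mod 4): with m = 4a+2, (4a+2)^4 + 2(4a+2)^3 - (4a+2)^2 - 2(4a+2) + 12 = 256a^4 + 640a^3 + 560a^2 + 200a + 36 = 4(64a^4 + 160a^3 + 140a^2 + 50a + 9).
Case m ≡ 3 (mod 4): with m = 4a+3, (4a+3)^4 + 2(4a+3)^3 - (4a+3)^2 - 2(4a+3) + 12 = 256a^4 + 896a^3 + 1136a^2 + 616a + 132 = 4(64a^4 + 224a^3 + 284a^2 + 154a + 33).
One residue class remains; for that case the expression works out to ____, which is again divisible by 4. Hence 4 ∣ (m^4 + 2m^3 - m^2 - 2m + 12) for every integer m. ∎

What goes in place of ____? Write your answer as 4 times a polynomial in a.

4(64a^4 + 96a^3 + 44a^2 + 6a + 3)

The residues treated are {0, 2, 3}, so the missing case is m ≡ 1 (mod 4); write m = 4a+1.
Then (4a+1)^4 + 2(4a+1)^3 - (4a+1)^2 - 2(4a+1) + 12 = 256a^4 + 384a^3 + 176a^2 + 24a + 12 = 4(64a^4 + 96a^3 + 44a^2 + 6a + 3).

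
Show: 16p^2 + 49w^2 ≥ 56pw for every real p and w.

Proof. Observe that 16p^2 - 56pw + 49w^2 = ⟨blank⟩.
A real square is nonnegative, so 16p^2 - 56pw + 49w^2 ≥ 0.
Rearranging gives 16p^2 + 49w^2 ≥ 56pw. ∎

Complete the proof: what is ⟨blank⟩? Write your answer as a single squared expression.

(4p - 7w)^2

The leading and trailing coefficients are 4^2 and 7^2, and 56 = 2·4·7, so the trinomial is (4p - 7w)^2.
Hence 16p^2 - 56pw + 49w^2 ≥ 0.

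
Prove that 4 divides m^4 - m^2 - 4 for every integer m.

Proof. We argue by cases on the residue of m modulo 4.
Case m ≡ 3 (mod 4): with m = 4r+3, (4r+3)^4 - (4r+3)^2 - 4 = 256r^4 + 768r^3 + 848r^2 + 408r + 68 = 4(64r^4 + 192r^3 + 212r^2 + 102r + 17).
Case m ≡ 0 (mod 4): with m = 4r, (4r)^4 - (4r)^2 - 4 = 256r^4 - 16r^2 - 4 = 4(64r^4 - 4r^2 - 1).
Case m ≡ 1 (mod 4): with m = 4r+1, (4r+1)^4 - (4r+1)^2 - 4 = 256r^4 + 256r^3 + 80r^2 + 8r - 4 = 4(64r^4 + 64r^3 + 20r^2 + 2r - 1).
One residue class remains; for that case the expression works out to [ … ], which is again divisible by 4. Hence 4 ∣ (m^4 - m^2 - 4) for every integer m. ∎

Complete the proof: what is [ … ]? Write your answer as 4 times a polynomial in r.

Only m ≡ 2 (mod 4) is unaccounted for. Put m = 4r+2:
(4r+2)^4 - (4r+2)^2 - 4 expands to 256r^4 + 512r^3 + 368r^2 + 112r + 8,
and factoring out 4 leaves 4(64r^4 + 128r^3 + 92r^2 + 28r + 2).

4(64r^4 + 128r^3 + 92r^2 + 28r + 2)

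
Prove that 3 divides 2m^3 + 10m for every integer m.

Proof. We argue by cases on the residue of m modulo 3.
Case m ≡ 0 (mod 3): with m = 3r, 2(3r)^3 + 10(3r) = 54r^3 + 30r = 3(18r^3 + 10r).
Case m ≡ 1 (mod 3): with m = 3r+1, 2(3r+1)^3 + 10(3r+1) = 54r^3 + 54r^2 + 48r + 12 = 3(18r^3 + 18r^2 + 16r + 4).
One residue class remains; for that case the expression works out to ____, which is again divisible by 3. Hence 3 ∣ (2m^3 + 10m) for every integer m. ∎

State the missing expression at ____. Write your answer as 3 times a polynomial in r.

3(18r^3 + 36r^2 + 34r + 12)

The residues treated are {0, 1}, so the missing case is m ≡ 2 (mod 3); write m = 3r+2.
Then 2(3r+2)^3 + 10(3r+2) = 54r^3 + 108r^2 + 102r + 36 = 3(18r^3 + 36r^2 + 34r + 12).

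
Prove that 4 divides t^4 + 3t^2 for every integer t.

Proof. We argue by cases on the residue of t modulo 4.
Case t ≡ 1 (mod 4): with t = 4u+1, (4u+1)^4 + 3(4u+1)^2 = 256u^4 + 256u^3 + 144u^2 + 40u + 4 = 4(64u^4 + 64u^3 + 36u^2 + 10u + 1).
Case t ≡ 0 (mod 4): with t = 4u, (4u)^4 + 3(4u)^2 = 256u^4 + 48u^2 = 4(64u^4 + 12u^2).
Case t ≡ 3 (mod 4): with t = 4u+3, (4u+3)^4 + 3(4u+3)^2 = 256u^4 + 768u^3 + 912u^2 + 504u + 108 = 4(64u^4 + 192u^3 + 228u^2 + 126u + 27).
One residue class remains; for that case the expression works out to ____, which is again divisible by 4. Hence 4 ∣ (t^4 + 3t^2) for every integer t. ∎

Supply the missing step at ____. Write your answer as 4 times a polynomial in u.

4(64u^4 + 128u^3 + 108u^2 + 44u + 7)

Only t ≡ 2 (mod 4) is unaccounted for. Put t = 4u+2:
(4u+2)^4 + 3(4u+2)^2 expands to 256u^4 + 512u^3 + 432u^2 + 176u + 28,
and factoring out 4 leaves 4(64u^4 + 128u^3 + 108u^2 + 44u + 7).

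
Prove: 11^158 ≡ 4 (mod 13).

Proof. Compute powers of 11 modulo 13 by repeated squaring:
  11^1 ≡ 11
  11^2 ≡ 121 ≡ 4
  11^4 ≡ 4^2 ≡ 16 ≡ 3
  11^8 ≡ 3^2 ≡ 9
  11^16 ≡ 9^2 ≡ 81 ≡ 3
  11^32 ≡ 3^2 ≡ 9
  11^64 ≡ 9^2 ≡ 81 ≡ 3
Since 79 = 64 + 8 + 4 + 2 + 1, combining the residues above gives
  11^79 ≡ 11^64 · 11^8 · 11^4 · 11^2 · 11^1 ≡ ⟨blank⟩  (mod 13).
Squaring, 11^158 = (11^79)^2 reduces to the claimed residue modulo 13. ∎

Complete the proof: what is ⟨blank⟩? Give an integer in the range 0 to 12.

2

Multiply the listed residues: 3 · 9 · 3 · 4 · 11 = 27 → 81 → 324 → 3564.
Reducing modulo 13: 3564 = 274·13 + 2, so 11^79 ≡ 2.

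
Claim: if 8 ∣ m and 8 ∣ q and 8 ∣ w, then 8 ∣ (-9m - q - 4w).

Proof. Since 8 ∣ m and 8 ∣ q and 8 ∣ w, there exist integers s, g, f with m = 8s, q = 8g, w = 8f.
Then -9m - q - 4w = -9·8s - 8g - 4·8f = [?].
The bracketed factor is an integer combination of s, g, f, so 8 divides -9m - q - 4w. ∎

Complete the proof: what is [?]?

8(-4f - g - 9s)

Each term has a factor of 8: -9·8s - 8g - 4·8f = 8·(-4f - g - 9s).
Since -4f - g - 9s is an integer, 8 ∣ (-9m - q - 4w).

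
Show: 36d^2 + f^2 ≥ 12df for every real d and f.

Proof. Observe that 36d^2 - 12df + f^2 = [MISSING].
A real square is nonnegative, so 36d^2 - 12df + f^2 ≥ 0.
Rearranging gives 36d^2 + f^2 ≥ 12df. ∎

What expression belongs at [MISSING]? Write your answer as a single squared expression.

(6d - f)^2

36d^2 - 12df + f^2 is a perfect-square trinomial: the outer terms are (6d)^2 and (f)^2, and the cross term is -2·6d·f.
So 36d^2 - 12df + f^2 = (6d - f)^2 ≥ 0.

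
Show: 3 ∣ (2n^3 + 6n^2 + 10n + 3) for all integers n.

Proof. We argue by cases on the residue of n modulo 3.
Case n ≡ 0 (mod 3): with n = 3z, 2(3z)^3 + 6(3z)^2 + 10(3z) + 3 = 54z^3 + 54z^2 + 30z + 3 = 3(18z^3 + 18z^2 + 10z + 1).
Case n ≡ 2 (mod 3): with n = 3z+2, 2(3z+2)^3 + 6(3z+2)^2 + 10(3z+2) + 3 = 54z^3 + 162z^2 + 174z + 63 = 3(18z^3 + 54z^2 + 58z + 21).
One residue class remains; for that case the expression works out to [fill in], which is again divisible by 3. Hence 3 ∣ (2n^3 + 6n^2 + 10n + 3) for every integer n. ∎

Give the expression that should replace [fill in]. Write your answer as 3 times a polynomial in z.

3(18z^3 + 36z^2 + 28z + 7)

The residues treated are {0, 2}, so the missing case is n ≡ 1 (mod 3); write n = 3z+1.
Then 2(3z+1)^3 + 6(3z+1)^2 + 10(3z+1) + 3 = 54z^3 + 108z^2 + 84z + 21 = 3(18z^3 + 36z^2 + 28z + 7).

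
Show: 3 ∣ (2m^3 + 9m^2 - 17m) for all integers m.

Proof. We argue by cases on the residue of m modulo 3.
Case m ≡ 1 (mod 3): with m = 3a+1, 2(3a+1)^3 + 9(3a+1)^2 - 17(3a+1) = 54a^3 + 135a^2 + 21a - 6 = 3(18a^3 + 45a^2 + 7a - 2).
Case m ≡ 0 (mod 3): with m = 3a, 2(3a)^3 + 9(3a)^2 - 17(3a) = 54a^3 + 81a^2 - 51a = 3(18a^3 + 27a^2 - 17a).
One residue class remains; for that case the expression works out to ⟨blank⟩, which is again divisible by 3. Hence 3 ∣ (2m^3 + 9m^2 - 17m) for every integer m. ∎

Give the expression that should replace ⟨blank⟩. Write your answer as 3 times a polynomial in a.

3(18a^3 + 63a^2 + 43a + 6)

The residues treated are {1, 0}, so the missing case is m ≡ 2 (mod 3); write m = 3a+2.
Then 2(3a+2)^3 + 9(3a+2)^2 - 17(3a+2) = 54a^3 + 189a^2 + 129a + 18 = 3(18a^3 + 63a^2 + 43a + 6).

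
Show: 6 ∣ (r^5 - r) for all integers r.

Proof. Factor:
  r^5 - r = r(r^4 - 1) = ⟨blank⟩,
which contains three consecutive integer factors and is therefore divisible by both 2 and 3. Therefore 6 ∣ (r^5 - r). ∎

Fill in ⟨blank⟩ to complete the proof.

(r - 1)r(r + 1)(r^2 + 1)

r^4 - 1 = (r^2 - 1)(r^2 + 1), and r^2 - 1 = (r-1)(r+1).
So r(r^4 - 1) = (r - 1)r(r + 1)(r^2 + 1).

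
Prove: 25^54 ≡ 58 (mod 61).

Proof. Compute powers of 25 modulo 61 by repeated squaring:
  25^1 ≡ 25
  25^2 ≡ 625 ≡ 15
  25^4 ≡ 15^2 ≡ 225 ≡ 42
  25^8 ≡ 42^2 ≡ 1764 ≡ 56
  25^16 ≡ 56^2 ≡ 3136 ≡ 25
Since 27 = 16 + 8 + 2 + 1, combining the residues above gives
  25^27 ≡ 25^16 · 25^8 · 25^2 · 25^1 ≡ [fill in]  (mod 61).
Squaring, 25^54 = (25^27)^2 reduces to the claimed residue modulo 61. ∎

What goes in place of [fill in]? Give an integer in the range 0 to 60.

34

25^16 · 25^8 · 25^2 · 25^1 ≡ 25 · 56 · 15 · 25 = 525000.
525000 mod 61 = 34, so 25^27 ≡ 34 (mod 61).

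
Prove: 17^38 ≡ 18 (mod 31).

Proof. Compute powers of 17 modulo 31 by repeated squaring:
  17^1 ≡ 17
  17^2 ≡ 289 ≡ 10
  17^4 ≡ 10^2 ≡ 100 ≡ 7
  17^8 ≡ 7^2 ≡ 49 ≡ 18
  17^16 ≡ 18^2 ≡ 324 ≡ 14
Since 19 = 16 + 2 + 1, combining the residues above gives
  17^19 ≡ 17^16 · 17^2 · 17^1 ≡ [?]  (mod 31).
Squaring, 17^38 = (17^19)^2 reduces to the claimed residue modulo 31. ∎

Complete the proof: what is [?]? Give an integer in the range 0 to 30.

24

17^16 · 17^2 · 17^1 ≡ 14 · 10 · 17 = 2380.
2380 mod 31 = 24, so 17^19 ≡ 24 (mod 31).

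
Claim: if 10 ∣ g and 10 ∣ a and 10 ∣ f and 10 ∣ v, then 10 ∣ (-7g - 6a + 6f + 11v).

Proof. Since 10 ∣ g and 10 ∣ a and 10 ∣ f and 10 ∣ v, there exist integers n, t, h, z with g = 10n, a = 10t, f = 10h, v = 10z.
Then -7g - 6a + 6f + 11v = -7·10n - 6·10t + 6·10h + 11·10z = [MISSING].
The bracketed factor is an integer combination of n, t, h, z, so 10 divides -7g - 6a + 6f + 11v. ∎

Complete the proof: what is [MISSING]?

Each term has a factor of 10: -7·10n - 6·10t + 6·10h + 11·10z = 10·(6h - 7n - 6t + 11z).
Since 6h - 7n - 6t + 11z is an integer, 10 ∣ (-7g - 6a + 6f + 11v).

10(6h - 7n - 6t + 11z)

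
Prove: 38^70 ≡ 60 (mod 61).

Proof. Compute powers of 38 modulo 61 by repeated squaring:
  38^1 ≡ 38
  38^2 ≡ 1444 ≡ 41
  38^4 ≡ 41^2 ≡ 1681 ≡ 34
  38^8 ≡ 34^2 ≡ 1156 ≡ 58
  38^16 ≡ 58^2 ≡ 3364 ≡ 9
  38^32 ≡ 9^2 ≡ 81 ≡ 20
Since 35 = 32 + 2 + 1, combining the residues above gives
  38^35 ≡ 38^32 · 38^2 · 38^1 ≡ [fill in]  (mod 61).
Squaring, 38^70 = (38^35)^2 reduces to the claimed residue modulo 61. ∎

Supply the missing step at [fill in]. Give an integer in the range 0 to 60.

38^32 · 38^2 · 38^1 ≡ 20 · 41 · 38 = 31160.
31160 mod 61 = 50, so 38^35 ≡ 50 (mod 61).

50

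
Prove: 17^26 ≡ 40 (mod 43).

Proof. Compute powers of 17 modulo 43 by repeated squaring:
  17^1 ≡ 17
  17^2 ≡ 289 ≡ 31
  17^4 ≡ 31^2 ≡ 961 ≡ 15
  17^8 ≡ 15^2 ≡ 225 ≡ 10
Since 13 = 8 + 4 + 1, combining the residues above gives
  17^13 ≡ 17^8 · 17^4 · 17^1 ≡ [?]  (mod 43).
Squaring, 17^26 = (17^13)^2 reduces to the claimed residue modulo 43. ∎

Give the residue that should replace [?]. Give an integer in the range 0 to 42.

13

17^8 · 17^4 · 17^1 ≡ 10 · 15 · 17 = 2550.
2550 mod 43 = 13, so 17^13 ≡ 13 (mod 43).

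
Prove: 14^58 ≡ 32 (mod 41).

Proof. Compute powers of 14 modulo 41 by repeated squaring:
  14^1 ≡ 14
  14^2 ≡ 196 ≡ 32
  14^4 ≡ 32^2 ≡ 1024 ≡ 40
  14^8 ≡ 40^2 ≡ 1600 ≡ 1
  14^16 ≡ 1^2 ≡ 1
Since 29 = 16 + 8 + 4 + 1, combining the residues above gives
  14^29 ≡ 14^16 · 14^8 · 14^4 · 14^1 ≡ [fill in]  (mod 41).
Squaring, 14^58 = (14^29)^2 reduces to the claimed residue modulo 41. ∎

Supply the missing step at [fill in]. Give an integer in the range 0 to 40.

27

14^16 · 14^8 · 14^4 · 14^1 ≡ 1 · 1 · 40 · 14 = 560.
560 mod 41 = 27, so 14^29 ≡ 27 (mod 41).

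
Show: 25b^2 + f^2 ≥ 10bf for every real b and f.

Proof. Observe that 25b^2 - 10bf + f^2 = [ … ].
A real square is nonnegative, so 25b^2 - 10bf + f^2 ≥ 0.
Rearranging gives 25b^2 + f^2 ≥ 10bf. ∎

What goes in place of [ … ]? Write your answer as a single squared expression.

(5b - f)^2

The leading and trailing coefficients are 5^2 and 1^2, and 10 = 2·5·1, so the trinomial is (5b - f)^2.
Hence 25b^2 - 10bf + f^2 ≥ 0.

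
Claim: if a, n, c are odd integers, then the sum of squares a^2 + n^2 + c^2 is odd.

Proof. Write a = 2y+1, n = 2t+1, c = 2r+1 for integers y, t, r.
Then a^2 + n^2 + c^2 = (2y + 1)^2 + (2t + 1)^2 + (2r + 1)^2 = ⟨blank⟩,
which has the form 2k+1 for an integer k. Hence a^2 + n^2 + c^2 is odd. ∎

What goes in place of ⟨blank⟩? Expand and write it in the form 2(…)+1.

2(2r^2 + 2r + 2t^2 + 2t + 2y^2 + 2y + 1) + 1

(2y + 1)^2 + (2t + 1)^2 + (2r + 1)^2 = 4r^2 + 4r + 4t^2 + 4t + 4y^2 + 4y + 3
= 2(2r^2 + 2r + 2t^2 + 2t + 2y^2 + 2y + 1) + 1.
Since 2r^2 + 2r + 2t^2 + 2t + 2y^2 + 2y + 1 is an integer, the sum of squares is of the form 2k+1 for an integer k.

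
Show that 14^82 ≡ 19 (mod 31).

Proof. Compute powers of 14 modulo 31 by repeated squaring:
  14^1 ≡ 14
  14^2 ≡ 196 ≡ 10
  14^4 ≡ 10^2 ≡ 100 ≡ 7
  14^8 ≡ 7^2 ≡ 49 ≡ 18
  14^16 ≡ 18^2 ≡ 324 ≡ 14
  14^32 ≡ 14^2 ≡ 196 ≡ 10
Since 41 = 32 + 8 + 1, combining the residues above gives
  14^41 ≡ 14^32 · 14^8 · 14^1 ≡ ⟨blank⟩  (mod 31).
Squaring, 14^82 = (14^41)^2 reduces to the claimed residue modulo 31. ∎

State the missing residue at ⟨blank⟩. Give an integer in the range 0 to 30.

9

14^32 · 14^8 · 14^1 ≡ 10 · 18 · 14 = 2520.
2520 mod 31 = 9, so 14^41 ≡ 9 (mod 31).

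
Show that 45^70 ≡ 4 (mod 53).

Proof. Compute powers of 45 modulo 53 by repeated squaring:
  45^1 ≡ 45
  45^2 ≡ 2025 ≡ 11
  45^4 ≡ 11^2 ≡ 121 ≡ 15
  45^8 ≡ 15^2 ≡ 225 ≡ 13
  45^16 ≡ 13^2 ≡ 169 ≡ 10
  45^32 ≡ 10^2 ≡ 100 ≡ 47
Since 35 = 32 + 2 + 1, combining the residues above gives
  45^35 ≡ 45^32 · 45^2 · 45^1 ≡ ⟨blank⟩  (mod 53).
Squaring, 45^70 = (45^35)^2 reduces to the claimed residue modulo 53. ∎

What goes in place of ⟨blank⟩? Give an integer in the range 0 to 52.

Multiply the listed residues: 47 · 11 · 45 = 517 → 23265.
Reducing modulo 53: 23265 = 438·53 + 51, so 45^35 ≡ 51.

51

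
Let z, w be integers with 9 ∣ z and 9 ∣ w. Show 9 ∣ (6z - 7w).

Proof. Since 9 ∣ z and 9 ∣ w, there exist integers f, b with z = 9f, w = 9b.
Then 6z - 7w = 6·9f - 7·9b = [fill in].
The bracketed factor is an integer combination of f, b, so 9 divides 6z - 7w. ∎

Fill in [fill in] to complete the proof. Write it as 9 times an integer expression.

9(-7b + 6f)

Each term has a factor of 9: 6·9f - 7·9b = 9·(-7b + 6f).
Since -7b + 6f is an integer, 9 ∣ (6z - 7w).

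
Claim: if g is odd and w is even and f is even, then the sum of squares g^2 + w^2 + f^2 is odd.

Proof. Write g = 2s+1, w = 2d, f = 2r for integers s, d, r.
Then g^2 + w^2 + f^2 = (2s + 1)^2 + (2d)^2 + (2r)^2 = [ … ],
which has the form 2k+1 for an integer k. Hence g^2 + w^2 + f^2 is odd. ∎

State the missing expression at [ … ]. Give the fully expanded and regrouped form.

2(2d^2 + 2r^2 + 2s^2 + 2s) + 1

(2s + 1)^2 + (2d)^2 + (2r)^2 = 4d^2 + 4r^2 + 4s^2 + 4s + 1
= 2(2d^2 + 2r^2 + 2s^2 + 2s) + 1.
Since 2d^2 + 2r^2 + 2s^2 + 2s is an integer, the sum of squares is of the form 2k+1 for an integer k.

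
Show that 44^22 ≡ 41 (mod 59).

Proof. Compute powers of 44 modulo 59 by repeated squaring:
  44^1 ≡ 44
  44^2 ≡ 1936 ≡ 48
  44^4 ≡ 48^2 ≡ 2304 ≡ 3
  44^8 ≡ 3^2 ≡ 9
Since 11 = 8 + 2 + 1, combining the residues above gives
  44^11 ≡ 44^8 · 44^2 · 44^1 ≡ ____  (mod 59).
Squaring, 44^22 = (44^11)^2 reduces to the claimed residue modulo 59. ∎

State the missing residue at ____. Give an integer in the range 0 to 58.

44^8 · 44^2 · 44^1 ≡ 9 · 48 · 44 = 19008.
19008 mod 59 = 10, so 44^11 ≡ 10 (mod 59).

10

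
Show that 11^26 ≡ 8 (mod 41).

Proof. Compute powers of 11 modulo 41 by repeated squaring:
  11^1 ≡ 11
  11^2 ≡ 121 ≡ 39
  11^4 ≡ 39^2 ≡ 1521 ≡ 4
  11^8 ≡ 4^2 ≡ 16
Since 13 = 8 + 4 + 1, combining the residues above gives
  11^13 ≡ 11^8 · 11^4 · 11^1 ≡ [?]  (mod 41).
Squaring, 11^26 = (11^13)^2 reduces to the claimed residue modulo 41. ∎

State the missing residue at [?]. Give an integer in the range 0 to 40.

11^8 · 11^4 · 11^1 ≡ 16 · 4 · 11 = 704.
704 mod 41 = 7, so 11^13 ≡ 7 (mod 41).

7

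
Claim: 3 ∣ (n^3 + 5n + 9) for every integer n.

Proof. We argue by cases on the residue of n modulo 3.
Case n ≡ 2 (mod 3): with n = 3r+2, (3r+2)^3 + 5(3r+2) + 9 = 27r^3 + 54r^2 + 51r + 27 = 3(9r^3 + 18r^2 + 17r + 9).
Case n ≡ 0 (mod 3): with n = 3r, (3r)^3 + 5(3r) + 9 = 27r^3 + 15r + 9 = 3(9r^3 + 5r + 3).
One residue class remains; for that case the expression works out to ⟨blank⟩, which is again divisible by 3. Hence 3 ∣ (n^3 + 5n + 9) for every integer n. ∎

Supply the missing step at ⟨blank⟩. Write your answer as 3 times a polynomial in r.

3(9r^3 + 9r^2 + 8r + 5)

The residues treated are {2, 0}, so the missing case is n ≡ 1 (mod 3); write n = 3r+1.
Then (3r+1)^3 + 5(3r+1) + 9 = 27r^3 + 27r^2 + 24r + 15 = 3(9r^3 + 9r^2 + 8r + 5).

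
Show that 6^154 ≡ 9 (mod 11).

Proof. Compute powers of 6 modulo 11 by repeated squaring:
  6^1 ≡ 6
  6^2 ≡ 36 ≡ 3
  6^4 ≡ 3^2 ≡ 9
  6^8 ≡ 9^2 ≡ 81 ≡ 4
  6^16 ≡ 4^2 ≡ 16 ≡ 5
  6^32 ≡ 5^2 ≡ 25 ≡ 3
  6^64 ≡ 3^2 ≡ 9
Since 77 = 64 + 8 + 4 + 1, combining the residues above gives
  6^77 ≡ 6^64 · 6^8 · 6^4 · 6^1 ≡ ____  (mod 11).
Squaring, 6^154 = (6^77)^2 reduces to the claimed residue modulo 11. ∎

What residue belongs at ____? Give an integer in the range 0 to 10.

Multiply the listed residues: 9 · 4 · 9 · 6 = 36 → 324 → 1944.
Reducing modulo 11: 1944 = 176·11 + 8, so 6^77 ≡ 8.

8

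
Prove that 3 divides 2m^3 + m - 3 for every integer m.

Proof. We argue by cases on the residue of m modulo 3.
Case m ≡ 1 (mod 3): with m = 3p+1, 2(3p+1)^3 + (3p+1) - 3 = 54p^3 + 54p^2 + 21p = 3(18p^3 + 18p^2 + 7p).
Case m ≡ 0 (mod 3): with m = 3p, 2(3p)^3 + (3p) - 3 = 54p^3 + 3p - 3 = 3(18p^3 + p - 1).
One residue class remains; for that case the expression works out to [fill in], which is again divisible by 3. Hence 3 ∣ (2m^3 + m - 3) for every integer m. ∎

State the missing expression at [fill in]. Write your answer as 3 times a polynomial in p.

3(18p^3 + 36p^2 + 25p + 5)

Only m ≡ 2 (mod 3) is unaccounted for. Put m = 3p+2:
2(3p+2)^3 + (3p+2) - 3 expands to 54p^3 + 108p^2 + 75p + 15,
and factoring out 3 leaves 3(18p^3 + 36p^2 + 25p + 5).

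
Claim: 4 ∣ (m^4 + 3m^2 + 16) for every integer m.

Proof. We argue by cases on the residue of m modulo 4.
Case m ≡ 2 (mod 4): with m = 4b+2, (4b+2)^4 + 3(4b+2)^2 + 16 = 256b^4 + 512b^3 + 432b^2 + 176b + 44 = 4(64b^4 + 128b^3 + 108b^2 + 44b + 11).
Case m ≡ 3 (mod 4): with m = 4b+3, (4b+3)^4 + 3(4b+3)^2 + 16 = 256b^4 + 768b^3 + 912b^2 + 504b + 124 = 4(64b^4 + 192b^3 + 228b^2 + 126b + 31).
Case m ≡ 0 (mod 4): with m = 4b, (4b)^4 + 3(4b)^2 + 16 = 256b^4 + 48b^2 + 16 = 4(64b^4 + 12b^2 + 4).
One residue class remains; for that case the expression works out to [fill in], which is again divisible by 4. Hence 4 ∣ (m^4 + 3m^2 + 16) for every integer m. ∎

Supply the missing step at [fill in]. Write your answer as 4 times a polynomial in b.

The residues treated are {2, 3, 0}, so the missing case is m ≡ 1 (mod 4); write m = 4b+1.
Then (4b+1)^4 + 3(4b+1)^2 + 16 = 256b^4 + 256b^3 + 144b^2 + 40b + 20 = 4(64b^4 + 64b^3 + 36b^2 + 10b + 5).

4(64b^4 + 64b^3 + 36b^2 + 10b + 5)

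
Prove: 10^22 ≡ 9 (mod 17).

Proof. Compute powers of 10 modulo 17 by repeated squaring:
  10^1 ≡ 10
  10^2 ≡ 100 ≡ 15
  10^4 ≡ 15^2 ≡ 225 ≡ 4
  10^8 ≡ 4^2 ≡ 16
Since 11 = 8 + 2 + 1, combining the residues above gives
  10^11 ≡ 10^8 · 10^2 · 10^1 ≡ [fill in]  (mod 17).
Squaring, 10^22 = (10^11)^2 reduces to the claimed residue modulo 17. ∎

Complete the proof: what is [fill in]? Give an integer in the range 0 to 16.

10^8 · 10^2 · 10^1 ≡ 16 · 15 · 10 = 2400.
2400 mod 17 = 3, so 10^11 ≡ 3 (mod 17).

3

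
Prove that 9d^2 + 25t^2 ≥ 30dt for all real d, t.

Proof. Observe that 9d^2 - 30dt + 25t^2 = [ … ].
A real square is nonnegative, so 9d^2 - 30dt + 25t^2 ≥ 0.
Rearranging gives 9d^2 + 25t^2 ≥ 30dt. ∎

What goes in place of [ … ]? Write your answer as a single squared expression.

The leading and trailing coefficients are 3^2 and 5^2, and 30 = 2·3·5, so the trinomial is (3d - 5t)^2.
Hence 9d^2 - 30dt + 25t^2 ≥ 0.

(3d - 5t)^2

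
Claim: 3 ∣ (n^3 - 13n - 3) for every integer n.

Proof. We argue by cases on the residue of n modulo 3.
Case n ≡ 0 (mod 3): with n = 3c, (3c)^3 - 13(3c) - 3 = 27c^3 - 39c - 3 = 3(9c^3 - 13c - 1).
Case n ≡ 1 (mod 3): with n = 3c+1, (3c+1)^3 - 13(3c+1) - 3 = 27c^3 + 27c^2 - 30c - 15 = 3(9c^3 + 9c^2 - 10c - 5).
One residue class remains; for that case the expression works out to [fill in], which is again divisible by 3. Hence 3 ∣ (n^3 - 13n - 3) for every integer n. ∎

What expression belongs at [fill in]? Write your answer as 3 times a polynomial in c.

3(9c^3 + 18c^2 - c - 7)

The residues treated are {0, 1}, so the missing case is n ≡ 2 (mod 3); write n = 3c+2.
Then (3c+2)^3 - 13(3c+2) - 3 = 27c^3 + 54c^2 - 3c - 21 = 3(9c^3 + 18c^2 - c - 7).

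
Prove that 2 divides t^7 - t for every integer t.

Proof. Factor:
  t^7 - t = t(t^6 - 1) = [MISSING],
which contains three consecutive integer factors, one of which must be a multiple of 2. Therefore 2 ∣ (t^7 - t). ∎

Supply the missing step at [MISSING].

(t - 1)t(t + 1)(t^4 + t^2 + 1)

t^6 - 1 = (t^2 - 1)(t^4 + t^2 + 1), and t^2 - 1 = (t-1)(t+1).
So t(t^6 - 1) = (t - 1)t(t + 1)(t^4 + t^2 + 1).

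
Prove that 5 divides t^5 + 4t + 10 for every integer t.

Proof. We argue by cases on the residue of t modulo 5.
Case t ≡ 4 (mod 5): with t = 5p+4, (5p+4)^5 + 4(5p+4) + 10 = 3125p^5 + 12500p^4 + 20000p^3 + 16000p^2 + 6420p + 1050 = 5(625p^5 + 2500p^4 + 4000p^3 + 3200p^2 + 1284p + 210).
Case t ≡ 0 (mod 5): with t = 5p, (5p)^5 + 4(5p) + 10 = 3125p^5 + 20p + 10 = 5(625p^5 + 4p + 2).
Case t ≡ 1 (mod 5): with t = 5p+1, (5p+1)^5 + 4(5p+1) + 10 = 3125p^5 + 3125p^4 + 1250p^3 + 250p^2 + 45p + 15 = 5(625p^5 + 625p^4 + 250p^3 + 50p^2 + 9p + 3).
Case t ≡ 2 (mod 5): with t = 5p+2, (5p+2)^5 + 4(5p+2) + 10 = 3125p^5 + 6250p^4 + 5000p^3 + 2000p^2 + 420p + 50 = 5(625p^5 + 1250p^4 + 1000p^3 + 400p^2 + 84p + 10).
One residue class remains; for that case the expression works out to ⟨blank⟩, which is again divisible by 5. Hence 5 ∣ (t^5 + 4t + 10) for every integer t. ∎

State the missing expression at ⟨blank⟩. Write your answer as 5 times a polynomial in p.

The residues treated are {4, 0, 1, 2}, so the missing case is t ≡ 3 (mod 5); write t = 5p+3.
Then (5p+3)^5 + 4(5p+3) + 10 = 3125p^5 + 9375p^4 + 11250p^3 + 6750p^2 + 2045p + 265 = 5(625p^5 + 1875p^4 + 2250p^3 + 1350p^2 + 409p + 53).

5(625p^5 + 1875p^4 + 2250p^3 + 1350p^2 + 409p + 53)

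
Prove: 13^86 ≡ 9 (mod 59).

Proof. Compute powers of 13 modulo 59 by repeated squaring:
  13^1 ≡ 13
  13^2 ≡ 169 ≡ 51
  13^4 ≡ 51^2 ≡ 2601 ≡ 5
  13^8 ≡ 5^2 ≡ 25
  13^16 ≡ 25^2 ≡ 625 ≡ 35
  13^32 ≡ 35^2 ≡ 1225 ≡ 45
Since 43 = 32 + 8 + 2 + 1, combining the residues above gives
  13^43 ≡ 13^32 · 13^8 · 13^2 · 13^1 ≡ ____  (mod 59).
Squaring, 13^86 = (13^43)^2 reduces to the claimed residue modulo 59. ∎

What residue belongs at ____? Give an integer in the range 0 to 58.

56

13^32 · 13^8 · 13^2 · 13^1 ≡ 45 · 25 · 51 · 13 = 745875.
745875 mod 59 = 56, so 13^43 ≡ 56 (mod 59).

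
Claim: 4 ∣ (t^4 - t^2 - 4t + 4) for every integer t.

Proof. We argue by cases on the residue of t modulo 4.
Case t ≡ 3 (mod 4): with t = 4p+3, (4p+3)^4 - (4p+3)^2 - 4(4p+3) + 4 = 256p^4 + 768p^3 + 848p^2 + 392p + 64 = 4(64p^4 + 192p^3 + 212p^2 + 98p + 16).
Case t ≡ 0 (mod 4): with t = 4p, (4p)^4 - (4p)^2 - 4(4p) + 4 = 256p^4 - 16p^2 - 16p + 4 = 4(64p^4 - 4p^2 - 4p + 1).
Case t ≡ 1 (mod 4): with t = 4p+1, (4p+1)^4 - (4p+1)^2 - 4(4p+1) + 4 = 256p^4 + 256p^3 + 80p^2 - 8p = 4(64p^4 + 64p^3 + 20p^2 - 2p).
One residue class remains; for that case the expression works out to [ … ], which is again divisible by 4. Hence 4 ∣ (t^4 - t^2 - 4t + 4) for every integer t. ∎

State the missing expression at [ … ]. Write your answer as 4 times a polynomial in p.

4(64p^4 + 128p^3 + 92p^2 + 24p + 2)

Only t ≡ 2 (mod 4) is unaccounted for. Put t = 4p+2:
(4p+2)^4 - (4p+2)^2 - 4(4p+2) + 4 expands to 256p^4 + 512p^3 + 368p^2 + 96p + 8,
and factoring out 4 leaves 4(64p^4 + 128p^3 + 92p^2 + 24p + 2).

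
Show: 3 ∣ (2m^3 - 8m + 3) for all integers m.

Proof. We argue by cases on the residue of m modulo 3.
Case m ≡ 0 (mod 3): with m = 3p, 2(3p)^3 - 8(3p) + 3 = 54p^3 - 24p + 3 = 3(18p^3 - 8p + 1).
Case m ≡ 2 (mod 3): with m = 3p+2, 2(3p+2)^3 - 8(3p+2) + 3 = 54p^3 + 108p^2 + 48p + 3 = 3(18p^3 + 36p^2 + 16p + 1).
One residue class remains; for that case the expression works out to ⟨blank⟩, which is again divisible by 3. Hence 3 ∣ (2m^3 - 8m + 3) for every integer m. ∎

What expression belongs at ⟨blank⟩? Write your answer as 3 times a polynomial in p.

The residues treated are {0, 2}, so the missing case is m ≡ 1 (mod 3); write m = 3p+1.
Then 2(3p+1)^3 - 8(3p+1) + 3 = 54p^3 + 54p^2 - 6p - 3 = 3(18p^3 + 18p^2 - 2p - 1).

3(18p^3 + 18p^2 - 2p - 1)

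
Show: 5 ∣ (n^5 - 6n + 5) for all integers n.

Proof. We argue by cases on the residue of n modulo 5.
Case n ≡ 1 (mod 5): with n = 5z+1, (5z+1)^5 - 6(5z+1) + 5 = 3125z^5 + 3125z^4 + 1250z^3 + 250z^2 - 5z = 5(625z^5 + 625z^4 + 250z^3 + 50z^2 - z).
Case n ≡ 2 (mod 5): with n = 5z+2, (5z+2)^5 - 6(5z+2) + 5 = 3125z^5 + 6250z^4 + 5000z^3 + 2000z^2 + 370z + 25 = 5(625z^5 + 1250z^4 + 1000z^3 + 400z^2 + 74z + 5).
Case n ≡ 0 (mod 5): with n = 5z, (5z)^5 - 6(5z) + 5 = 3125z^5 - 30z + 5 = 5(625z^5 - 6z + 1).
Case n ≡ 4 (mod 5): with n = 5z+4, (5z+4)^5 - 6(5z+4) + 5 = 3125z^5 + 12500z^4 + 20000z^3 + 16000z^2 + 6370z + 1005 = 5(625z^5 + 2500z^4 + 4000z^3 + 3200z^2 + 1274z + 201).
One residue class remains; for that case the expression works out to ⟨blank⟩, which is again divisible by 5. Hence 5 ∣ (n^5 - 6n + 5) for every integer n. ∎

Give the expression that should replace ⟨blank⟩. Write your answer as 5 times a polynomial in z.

The residues treated are {1, 2, 0, 4}, so the missing case is n ≡ 3 (mod 5); write n = 5z+3.
Then (5z+3)^5 - 6(5z+3) + 5 = 3125z^5 + 9375z^4 + 11250z^3 + 6750z^2 + 1995z + 230 = 5(625z^5 + 1875z^4 + 2250z^3 + 1350z^2 + 399z + 46).

5(625z^5 + 1875z^4 + 2250z^3 + 1350z^2 + 399z + 46)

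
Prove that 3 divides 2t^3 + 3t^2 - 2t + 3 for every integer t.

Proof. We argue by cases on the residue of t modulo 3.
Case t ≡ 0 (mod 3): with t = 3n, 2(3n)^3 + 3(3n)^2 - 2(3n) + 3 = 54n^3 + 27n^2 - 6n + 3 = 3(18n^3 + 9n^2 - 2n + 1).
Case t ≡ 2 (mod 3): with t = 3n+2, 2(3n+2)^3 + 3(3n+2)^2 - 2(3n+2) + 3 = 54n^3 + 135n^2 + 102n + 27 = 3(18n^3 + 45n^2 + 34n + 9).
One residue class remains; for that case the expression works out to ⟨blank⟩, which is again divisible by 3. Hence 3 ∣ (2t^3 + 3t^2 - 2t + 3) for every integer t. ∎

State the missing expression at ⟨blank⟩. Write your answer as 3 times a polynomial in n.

3(18n^3 + 27n^2 + 10n + 2)

The residues treated are {0, 2}, so the missing case is t ≡ 1 (mod 3); write t = 3n+1.
Then 2(3n+1)^3 + 3(3n+1)^2 - 2(3n+1) + 3 = 54n^3 + 81n^2 + 30n + 6 = 3(18n^3 + 27n^2 + 10n + 2).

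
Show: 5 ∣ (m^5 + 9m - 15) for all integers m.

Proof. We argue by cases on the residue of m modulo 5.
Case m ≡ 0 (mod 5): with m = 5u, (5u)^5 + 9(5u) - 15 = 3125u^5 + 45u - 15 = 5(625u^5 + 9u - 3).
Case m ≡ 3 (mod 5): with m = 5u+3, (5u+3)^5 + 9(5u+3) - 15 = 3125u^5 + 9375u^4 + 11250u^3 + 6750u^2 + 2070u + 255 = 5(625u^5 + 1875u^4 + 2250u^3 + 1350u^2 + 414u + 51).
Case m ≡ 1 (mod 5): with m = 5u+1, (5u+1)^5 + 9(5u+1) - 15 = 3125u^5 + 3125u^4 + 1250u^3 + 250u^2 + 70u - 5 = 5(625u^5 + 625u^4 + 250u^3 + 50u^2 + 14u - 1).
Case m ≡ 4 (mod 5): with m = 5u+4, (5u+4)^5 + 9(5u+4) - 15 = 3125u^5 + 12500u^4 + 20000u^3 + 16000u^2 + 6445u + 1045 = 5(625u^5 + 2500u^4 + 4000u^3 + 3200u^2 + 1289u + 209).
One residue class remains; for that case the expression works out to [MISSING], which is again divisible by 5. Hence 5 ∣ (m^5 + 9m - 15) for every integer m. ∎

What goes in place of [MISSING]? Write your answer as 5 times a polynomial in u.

5(625u^5 + 1250u^4 + 1000u^3 + 400u^2 + 89u + 7)

The residues treated are {0, 3, 1, 4}, so the missing case is m ≡ 2 (mod 5); write m = 5u+2.
Then (5u+2)^5 + 9(5u+2) - 15 = 3125u^5 + 6250u^4 + 5000u^3 + 2000u^2 + 445u + 35 = 5(625u^5 + 1250u^4 + 1000u^3 + 400u^2 + 89u + 7).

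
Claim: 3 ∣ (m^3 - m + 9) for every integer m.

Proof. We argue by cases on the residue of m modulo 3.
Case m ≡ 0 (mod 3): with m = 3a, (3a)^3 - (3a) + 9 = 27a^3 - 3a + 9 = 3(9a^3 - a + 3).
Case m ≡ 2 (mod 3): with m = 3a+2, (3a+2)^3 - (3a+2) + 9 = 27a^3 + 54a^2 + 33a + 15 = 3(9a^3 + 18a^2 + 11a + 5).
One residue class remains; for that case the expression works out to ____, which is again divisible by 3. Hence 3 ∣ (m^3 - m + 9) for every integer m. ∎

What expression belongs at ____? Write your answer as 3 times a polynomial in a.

Only m ≡ 1 (mod 3) is unaccounted for. Put m = 3a+1:
(3a+1)^3 - (3a+1) + 9 expands to 27a^3 + 27a^2 + 6a + 9,
and factoring out 3 leaves 3(9a^3 + 9a^2 + 2a + 3).

3(9a^3 + 9a^2 + 2a + 3)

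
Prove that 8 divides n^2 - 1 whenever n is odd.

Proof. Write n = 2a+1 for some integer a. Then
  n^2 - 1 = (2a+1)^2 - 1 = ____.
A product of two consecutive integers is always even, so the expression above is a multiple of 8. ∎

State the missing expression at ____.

4a(a + 1)

(2a+1)^2 - 1 = 4a^2 + 4a + 1 - 1 = 4a^2 + 4a = 4a(a+1).
Since a and a+1 are consecutive, a(a+1) is even, and 4·(even) is a multiple of 8.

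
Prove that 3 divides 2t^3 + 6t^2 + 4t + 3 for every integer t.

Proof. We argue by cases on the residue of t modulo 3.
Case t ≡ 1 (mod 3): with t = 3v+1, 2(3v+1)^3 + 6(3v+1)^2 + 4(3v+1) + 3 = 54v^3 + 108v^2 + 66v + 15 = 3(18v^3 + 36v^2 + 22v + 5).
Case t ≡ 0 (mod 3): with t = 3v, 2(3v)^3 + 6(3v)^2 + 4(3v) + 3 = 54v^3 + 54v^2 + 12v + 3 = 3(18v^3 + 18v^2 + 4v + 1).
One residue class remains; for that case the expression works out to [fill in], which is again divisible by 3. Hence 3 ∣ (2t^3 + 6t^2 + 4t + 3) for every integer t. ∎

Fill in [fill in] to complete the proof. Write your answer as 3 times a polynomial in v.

3(18v^3 + 54v^2 + 52v + 17)

Only t ≡ 2 (mod 3) is unaccounted for. Put t = 3v+2:
2(3v+2)^3 + 6(3v+2)^2 + 4(3v+2) + 3 expands to 54v^3 + 162v^2 + 156v + 51,
and factoring out 3 leaves 3(18v^3 + 54v^2 + 52v + 17).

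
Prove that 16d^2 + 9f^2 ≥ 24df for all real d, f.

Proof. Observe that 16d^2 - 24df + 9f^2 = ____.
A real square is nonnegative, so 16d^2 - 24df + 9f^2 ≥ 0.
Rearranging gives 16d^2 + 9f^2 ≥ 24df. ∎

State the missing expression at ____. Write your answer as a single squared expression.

(4d - 3f)^2

16d^2 - 24df + 9f^2 is a perfect-square trinomial: the outer terms are (4d)^2 and (3f)^2, and the cross term is -2·4d·3f.
So 16d^2 - 24df + 9f^2 = (4d - 3f)^2 ≥ 0.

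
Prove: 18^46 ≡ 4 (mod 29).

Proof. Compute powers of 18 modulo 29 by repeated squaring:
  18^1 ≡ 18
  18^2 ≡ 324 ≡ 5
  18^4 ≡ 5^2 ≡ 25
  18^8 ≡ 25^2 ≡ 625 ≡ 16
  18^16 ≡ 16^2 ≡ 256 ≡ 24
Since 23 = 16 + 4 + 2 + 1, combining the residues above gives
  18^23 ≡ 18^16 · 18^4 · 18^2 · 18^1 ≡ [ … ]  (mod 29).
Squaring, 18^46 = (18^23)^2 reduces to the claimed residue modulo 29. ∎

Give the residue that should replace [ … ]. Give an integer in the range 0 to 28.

2

Multiply the listed residues: 24 · 25 · 5 · 18 = 600 → 3000 → 54000.
Reducing modulo 29: 54000 = 1862·29 + 2, so 18^23 ≡ 2.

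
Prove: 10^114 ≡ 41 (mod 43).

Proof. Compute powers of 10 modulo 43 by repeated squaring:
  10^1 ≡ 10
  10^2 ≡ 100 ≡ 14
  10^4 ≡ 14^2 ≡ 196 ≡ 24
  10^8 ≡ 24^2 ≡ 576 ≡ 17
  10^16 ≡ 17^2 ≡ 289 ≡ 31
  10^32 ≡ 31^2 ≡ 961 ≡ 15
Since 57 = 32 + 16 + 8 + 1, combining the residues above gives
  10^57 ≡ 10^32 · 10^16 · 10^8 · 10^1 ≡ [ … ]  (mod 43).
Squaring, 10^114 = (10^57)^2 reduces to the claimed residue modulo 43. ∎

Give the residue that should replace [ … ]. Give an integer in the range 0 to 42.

16

10^32 · 10^16 · 10^8 · 10^1 ≡ 15 · 31 · 17 · 10 = 79050.
79050 mod 43 = 16, so 10^57 ≡ 16 (mod 43).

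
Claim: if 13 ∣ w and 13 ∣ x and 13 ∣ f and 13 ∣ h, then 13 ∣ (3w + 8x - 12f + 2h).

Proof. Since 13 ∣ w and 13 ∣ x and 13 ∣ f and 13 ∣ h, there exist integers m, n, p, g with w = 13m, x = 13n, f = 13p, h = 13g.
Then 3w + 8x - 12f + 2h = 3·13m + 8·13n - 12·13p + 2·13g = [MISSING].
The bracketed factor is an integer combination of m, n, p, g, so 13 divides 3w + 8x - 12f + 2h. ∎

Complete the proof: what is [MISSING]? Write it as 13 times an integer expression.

13(2g + 3m + 8n - 12p)

Each term has a factor of 13: 3·13m + 8·13n - 12·13p + 2·13g = 13·(2g + 3m + 8n - 12p).
Since 2g + 3m + 8n - 12p is an integer, 13 ∣ (3w + 8x - 12f + 2h).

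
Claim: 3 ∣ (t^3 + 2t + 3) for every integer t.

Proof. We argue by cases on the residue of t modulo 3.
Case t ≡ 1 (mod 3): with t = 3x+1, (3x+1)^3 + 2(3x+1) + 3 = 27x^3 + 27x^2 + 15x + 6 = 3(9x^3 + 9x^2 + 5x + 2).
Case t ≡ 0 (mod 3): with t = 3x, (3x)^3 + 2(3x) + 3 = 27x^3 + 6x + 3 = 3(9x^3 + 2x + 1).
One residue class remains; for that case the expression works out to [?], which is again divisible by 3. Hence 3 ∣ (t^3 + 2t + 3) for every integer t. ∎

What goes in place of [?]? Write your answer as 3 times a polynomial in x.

3(9x^3 + 18x^2 + 14x + 5)

The residues treated are {1, 0}, so the missing case is t ≡ 2 (mod 3); write t = 3x+2.
Then (3x+2)^3 + 2(3x+2) + 3 = 27x^3 + 54x^2 + 42x + 15 = 3(9x^3 + 18x^2 + 14x + 5).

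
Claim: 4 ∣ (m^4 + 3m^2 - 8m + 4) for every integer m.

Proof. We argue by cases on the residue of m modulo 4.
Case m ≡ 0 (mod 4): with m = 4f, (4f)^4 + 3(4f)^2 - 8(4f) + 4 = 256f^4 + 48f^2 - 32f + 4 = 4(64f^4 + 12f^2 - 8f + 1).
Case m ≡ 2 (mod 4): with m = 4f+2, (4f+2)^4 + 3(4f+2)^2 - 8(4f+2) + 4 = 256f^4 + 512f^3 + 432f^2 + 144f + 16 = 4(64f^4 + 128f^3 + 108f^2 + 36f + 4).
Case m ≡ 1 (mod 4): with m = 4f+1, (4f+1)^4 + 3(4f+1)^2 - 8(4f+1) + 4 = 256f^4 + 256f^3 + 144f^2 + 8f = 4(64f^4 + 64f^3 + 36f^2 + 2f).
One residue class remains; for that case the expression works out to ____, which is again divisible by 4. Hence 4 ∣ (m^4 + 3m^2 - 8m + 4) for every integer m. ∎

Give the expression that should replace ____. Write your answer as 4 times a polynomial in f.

4(64f^4 + 192f^3 + 228f^2 + 118f + 22)

Only m ≡ 3 (mod 4) is unaccounted for. Put m = 4f+3:
(4f+3)^4 + 3(4f+3)^2 - 8(4f+3) + 4 expands to 256f^4 + 768f^3 + 912f^2 + 472f + 88,
and factoring out 4 leaves 4(64f^4 + 192f^3 + 228f^2 + 118f + 22).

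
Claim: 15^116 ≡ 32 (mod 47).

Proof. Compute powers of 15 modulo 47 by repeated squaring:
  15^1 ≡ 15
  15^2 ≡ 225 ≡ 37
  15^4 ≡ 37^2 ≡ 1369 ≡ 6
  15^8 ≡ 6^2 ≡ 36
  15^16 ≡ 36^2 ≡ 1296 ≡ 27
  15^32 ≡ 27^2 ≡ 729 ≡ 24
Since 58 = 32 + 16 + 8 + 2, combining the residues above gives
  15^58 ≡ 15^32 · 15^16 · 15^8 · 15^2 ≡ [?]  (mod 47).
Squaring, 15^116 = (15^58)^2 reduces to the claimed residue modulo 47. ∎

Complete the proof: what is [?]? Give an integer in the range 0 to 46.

Multiply the listed residues: 24 · 27 · 36 · 37 = 648 → 23328 → 863136.
Reducing modulo 47: 863136 = 18364·47 + 28, so 15^58 ≡ 28.

28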